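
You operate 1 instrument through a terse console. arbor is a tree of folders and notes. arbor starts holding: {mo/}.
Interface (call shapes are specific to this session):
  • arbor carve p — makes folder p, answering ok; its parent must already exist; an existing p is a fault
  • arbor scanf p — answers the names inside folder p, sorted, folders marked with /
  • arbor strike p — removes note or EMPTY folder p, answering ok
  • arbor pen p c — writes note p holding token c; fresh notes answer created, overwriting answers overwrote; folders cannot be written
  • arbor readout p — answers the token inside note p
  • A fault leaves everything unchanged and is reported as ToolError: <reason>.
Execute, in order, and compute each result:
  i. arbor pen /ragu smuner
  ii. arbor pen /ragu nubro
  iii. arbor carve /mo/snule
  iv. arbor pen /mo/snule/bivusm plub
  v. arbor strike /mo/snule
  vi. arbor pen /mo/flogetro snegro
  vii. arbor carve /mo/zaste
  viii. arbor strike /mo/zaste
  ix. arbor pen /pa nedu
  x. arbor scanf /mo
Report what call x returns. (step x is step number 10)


# 1. arbor pen(p='/ragu', c='smuner') : created
# 2. arbor pen(p='/ragu', c='nubro') : overwrote
# 3. arbor carve(p='/mo/snule') : ok
# 4. arbor pen(p='/mo/snule/bivusm', c='plub') : created
# 5. arbor strike(p='/mo/snule') : ToolError: not empty
# 6. arbor pen(p='/mo/flogetro', c='snegro') : created
# 7. arbor carve(p='/mo/zaste') : ok
# 8. arbor strike(p='/mo/zaste') : ok
# 9. arbor pen(p='/pa', c='nedu') : created
# 10. arbor scanf(p='/mo') : [flogetro, snule/]

Answer: [flogetro, snule/]


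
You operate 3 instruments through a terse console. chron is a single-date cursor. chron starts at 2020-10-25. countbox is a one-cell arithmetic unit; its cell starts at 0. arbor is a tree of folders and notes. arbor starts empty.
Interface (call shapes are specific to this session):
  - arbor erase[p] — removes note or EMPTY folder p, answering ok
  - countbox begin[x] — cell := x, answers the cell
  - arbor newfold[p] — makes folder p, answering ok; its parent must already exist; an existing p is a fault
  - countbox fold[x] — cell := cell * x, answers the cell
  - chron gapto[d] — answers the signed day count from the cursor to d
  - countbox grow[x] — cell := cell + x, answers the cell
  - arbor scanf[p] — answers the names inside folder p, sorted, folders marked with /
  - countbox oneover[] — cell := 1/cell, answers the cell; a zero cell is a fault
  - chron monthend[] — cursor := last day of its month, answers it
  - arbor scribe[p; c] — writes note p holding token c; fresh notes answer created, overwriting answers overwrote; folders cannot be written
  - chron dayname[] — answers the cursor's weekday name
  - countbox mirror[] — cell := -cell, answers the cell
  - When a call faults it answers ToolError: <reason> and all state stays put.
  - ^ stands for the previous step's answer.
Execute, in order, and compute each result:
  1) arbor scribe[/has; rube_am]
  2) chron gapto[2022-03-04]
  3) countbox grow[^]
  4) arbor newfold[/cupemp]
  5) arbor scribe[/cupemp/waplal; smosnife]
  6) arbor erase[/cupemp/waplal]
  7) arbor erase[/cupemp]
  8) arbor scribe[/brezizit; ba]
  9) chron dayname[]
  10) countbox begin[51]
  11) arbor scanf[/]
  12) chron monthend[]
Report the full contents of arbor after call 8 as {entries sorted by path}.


% arbor scribe p=/has c=rube_am
  created
% chron gapto d=2022-03-04
  495
% countbox grow x=^
  495
% arbor newfold p=/cupemp
  ok
% arbor scribe p=/cupemp/waplal c=smosnife
  created
% arbor erase p=/cupemp/waplal
  ok
% arbor erase p=/cupemp
  ok
% arbor scribe p=/brezizit c=ba
  created
% chron dayname
  Sunday
% countbox begin x=51
  51
% arbor scanf p=/
  [brezizit, has]
% chron monthend
  2020-10-31

Answer: {brezizit=ba, has=rube_am}


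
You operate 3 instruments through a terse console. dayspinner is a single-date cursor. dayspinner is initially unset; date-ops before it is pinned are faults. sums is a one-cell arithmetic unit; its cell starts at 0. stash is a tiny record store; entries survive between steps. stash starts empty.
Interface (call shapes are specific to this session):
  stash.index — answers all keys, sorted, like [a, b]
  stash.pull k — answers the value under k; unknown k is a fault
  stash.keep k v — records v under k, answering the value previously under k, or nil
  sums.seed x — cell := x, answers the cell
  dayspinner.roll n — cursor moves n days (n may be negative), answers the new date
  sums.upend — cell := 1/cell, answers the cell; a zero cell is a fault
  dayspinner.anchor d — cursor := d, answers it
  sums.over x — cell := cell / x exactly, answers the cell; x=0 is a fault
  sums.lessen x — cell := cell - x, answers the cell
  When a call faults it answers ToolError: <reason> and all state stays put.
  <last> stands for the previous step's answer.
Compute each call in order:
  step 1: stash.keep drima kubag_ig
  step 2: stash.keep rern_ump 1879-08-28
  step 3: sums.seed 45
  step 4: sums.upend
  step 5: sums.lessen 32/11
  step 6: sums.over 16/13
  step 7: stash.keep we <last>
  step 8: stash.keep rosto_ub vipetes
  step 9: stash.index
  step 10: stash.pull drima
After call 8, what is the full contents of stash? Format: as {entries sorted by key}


Answer: {drima=kubag_ig, rern_ump=1879-08-28, rosto_ub=vipetes, we=-18577/7920}

Derivation:
> stash.keep k=drima v=kubag_ig
:: nil
> stash.keep k=rern_ump v=1879-08-28
:: nil
> sums.seed x=45
:: 45
> sums.upend
:: 1/45
> sums.lessen x=32/11
:: -1429/495
> sums.over x=16/13
:: -18577/7920
> stash.keep k=we v=<last>
:: nil
> stash.keep k=rosto_ub v=vipetes
:: nil
> stash.index
:: [drima, rern_ump, rosto_ub, we]
> stash.pull k=drima
:: kubag_ig


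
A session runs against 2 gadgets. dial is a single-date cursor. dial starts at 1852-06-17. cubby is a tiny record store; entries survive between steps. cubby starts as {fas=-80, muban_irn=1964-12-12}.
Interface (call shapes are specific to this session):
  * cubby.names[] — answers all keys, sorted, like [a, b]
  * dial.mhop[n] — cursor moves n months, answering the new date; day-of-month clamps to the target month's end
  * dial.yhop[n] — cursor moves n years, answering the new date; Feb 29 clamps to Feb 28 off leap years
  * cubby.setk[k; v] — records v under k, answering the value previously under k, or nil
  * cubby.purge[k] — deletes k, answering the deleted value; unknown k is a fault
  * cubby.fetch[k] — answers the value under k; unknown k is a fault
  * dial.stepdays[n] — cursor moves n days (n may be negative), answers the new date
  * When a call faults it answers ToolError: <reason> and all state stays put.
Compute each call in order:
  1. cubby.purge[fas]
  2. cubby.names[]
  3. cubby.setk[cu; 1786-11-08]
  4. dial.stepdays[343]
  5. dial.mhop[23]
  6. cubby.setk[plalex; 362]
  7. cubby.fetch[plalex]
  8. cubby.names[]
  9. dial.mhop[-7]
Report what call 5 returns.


Answer: 1855-04-26

Derivation:
Then purge with fas, yielding -80.
Using names, — result: [muban_irn].
Now I run setk with cu, 1786-11-08, yielding nil.
Using stepdays with 343, giving 1853-05-26.
I invoke mhop with 23, and see 1855-04-26.
I try setk with plalex, 362, and see nil.
I run fetch with plalex, and get 362.
I invoke names, and get [cu, muban_irn, plalex].
I run mhop with -7, → 1854-09-26.


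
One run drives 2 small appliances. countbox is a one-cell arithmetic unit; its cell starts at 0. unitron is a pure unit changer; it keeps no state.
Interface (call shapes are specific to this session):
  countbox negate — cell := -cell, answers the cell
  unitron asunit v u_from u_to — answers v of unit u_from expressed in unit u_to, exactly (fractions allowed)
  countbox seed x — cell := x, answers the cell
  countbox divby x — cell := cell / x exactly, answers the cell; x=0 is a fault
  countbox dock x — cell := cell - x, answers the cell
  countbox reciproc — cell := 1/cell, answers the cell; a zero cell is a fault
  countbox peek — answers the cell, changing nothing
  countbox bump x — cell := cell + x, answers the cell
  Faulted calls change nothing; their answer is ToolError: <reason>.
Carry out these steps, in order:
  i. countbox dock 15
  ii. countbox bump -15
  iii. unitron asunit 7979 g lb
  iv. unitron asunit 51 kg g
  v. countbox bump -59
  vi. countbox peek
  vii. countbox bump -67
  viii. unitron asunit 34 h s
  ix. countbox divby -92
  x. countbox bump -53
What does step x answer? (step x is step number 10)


# 1. countbox dock(15) == -15
# 2. countbox bump(-15) == -30
# 3. unitron asunit(7979, g, lb) == 797900000/45359237
# 4. unitron asunit(51, kg, g) == 51000
# 5. countbox bump(-59) == -89
# 6. countbox peek() == -89
# 7. countbox bump(-67) == -156
# 8. unitron asunit(34, h, s) == 122400
# 9. countbox divby(-92) == 39/23
# 10. countbox bump(-53) == -1180/23

Answer: -1180/23


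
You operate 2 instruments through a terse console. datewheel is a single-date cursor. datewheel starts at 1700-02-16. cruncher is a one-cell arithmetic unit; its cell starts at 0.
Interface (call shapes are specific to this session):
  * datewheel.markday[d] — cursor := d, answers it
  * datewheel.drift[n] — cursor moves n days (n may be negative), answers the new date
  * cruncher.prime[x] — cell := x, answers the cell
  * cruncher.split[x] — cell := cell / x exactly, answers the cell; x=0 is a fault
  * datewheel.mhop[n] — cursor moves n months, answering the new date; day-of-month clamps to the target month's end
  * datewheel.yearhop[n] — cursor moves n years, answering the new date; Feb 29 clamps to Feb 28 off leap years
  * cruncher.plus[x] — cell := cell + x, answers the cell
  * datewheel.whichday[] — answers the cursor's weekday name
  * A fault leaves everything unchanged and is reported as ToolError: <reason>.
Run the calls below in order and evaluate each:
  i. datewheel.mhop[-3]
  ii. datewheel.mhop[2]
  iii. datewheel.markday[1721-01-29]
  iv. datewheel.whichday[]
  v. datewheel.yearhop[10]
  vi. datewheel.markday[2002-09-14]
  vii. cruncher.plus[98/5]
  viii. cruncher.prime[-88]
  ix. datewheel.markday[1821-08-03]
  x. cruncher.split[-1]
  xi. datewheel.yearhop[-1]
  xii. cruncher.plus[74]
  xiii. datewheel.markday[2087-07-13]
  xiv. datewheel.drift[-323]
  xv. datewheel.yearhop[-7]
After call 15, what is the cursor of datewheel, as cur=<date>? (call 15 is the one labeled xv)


Answer: cur=2079-08-24

Derivation:
CALL datewheel.mhop[n=-3]
RET  1699-11-16
CALL datewheel.mhop[n=2]
RET  1700-01-16
CALL datewheel.markday[d=1721-01-29]
RET  1721-01-29
CALL datewheel.whichday[]
RET  Wednesday
CALL datewheel.yearhop[n=10]
RET  1731-01-29
CALL datewheel.markday[d=2002-09-14]
RET  2002-09-14
CALL cruncher.plus[x=98/5]
RET  98/5
CALL cruncher.prime[x=-88]
RET  -88
CALL datewheel.markday[d=1821-08-03]
RET  1821-08-03
CALL cruncher.split[x=-1]
RET  88
CALL datewheel.yearhop[n=-1]
RET  1820-08-03
CALL cruncher.plus[x=74]
RET  162
CALL datewheel.markday[d=2087-07-13]
RET  2087-07-13
CALL datewheel.drift[n=-323]
RET  2086-08-24
CALL datewheel.yearhop[n=-7]
RET  2079-08-24


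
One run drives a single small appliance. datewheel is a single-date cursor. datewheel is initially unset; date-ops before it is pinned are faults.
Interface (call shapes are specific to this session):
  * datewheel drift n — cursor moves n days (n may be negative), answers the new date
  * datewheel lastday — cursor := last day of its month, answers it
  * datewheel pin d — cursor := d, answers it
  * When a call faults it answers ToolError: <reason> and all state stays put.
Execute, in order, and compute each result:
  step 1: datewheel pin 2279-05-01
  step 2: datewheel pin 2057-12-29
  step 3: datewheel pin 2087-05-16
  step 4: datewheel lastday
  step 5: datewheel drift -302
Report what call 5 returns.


Answer: 2086-08-02

Derivation:
I use datewheel pin using d=2279-05-01, and get 2279-05-01.
I try datewheel pin using d=2057-12-29, — result: 2057-12-29.
I use datewheel pin using d=2087-05-16, which returns 2087-05-16.
I run datewheel lastday(), → 2087-05-31.
I call datewheel drift using n=-302, and get 2086-08-02.


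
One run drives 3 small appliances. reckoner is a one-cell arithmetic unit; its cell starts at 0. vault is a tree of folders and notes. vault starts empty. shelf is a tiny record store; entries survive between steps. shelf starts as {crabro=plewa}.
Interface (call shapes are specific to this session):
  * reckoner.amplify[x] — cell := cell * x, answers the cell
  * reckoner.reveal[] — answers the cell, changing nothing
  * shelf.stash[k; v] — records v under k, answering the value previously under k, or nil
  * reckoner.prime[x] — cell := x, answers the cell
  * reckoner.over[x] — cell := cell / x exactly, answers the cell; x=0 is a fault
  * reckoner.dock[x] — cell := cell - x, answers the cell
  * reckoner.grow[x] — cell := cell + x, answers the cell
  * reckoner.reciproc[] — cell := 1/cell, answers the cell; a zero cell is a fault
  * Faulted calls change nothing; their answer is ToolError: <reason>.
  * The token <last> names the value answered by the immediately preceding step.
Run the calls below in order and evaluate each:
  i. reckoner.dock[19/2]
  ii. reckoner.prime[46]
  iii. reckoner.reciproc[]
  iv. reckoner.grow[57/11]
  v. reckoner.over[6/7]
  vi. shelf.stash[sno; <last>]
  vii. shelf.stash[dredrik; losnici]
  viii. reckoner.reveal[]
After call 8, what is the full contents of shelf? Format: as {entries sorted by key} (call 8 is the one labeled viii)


Answer: {crabro=plewa, dredrik=losnici, sno=18431/3036}

Derivation:
Act: reckoner.dock[19/2]
Obs: -19/2
Act: reckoner.prime[46]
Obs: 46
Act: reckoner.reciproc[]
Obs: 1/46
Act: reckoner.grow[57/11]
Obs: 2633/506
Act: reckoner.over[6/7]
Obs: 18431/3036
Act: shelf.stash[sno; <last>]
Obs: nil
Act: shelf.stash[dredrik; losnici]
Obs: nil
Act: reckoner.reveal[]
Obs: 18431/3036


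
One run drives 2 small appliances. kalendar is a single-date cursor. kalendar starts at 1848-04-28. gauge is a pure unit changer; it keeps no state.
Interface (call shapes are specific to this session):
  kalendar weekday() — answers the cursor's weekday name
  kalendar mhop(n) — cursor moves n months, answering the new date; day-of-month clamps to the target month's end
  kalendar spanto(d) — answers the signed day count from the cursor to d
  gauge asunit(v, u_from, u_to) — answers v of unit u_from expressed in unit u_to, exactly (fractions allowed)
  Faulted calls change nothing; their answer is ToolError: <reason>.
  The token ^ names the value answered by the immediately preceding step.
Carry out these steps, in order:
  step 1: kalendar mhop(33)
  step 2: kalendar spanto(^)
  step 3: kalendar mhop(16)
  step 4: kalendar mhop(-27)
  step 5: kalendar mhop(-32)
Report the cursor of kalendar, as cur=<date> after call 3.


Step: kalendar mhop[n→33]
Result: 1851-01-28
Step: kalendar spanto[d→^]
Result: 0
Step: kalendar mhop[n→16]
Result: 1852-05-28
Step: kalendar mhop[n→-27]
Result: 1850-02-28
Step: kalendar mhop[n→-32]
Result: 1847-06-28

Answer: cur=1852-05-28


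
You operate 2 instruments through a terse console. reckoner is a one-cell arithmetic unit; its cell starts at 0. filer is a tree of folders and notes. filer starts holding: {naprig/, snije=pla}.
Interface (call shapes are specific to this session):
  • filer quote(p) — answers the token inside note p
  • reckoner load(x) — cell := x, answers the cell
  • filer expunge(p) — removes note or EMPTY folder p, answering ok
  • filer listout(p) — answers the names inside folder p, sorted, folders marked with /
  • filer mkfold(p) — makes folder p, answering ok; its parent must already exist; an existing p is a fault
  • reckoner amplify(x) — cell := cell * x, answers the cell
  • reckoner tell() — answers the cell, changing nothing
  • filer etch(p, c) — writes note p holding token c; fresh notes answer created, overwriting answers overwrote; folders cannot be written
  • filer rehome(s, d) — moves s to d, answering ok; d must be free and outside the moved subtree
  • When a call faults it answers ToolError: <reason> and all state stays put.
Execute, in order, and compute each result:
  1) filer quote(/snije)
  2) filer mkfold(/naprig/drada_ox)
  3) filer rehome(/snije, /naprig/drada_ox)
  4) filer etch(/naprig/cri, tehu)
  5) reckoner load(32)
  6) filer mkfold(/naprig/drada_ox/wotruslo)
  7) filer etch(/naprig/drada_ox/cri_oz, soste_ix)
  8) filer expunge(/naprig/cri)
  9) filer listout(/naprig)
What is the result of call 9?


==> filer quote(p=/snije)
<== pla
==> filer mkfold(p=/naprig/drada_ox)
<== ok
==> filer rehome(s=/snije, d=/naprig/drada_ox)
<== ToolError: exists
==> filer etch(p=/naprig/cri, c=tehu)
<== created
==> reckoner load(x=32)
<== 32
==> filer mkfold(p=/naprig/drada_ox/wotruslo)
<== ok
==> filer etch(p=/naprig/drada_ox/cri_oz, c=soste_ix)
<== created
==> filer expunge(p=/naprig/cri)
<== ok
==> filer listout(p=/naprig)
<== [drada_ox/]

Answer: [drada_ox/]


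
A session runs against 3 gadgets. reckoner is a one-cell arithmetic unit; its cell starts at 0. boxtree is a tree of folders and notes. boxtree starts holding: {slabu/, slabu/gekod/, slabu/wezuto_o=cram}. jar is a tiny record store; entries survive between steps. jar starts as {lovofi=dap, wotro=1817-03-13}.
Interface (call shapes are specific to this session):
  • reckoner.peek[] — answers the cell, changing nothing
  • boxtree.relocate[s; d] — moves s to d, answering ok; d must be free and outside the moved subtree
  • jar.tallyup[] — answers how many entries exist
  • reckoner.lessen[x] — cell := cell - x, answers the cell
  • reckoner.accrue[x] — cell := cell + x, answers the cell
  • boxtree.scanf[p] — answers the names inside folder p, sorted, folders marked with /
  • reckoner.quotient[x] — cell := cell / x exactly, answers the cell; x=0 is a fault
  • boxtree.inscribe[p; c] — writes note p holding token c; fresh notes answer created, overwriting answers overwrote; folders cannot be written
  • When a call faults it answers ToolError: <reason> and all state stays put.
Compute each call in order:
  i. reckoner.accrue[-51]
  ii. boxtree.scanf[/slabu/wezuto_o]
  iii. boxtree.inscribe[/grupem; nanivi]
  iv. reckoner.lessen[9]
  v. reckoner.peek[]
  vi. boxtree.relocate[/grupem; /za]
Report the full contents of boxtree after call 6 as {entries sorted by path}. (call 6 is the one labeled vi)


% reckoner.accrue x=-51
:: -51
% boxtree.scanf p=/slabu/wezuto_o
:: ToolError: not a directory
% boxtree.inscribe p=/grupem c=nanivi
:: created
% reckoner.lessen x=9
:: -60
% reckoner.peek
:: -60
% boxtree.relocate s=/grupem d=/za
:: ok

Answer: {slabu/, slabu/gekod/, slabu/wezuto_o=cram, za=nanivi}


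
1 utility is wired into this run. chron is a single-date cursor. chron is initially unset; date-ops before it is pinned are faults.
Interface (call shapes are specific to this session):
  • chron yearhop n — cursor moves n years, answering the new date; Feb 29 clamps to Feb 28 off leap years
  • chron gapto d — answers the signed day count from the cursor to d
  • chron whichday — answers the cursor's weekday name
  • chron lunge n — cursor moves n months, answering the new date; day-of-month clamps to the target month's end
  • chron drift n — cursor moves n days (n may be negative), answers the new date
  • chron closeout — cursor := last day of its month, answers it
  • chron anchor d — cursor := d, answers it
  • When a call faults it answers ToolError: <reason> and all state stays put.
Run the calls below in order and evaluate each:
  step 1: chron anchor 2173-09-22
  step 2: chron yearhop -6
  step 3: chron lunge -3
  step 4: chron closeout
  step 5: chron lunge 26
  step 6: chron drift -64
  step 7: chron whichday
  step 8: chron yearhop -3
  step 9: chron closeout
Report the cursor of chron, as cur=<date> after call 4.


Answer: cur=2167-06-30

Derivation:
Using chron anchor(d=2173-09-22), giving 2173-09-22.
I use chron yearhop(n=-6), which returns 2167-09-22.
Then chron lunge(n=-3), and get 2167-06-22.
Calling chron closeout, yielding 2167-06-30.
I try chron lunge(n=26), → 2169-08-30.
I use chron drift(n=-64), — result: 2169-06-27.
Next I call chron whichday, and observe Tuesday.
I call chron yearhop(n=-3), — result: 2166-06-27.
I run chron closeout(), and see 2166-06-30.


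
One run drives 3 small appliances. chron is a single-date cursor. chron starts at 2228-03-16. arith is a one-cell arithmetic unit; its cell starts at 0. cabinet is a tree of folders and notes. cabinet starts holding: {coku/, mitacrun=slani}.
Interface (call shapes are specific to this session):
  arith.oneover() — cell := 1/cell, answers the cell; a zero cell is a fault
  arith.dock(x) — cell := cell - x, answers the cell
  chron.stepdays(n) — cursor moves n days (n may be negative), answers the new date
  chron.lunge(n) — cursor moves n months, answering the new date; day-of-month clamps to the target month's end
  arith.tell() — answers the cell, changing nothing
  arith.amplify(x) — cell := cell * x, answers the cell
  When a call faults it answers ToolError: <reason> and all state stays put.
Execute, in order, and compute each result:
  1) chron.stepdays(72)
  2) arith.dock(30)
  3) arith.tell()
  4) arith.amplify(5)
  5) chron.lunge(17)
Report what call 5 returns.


>>> chron.stepdays n=72
  2228-05-27
>>> arith.dock x=30
  -30
>>> arith.tell
  -30
>>> arith.amplify x=5
  -150
>>> chron.lunge n=17
  2229-10-27

Answer: 2229-10-27


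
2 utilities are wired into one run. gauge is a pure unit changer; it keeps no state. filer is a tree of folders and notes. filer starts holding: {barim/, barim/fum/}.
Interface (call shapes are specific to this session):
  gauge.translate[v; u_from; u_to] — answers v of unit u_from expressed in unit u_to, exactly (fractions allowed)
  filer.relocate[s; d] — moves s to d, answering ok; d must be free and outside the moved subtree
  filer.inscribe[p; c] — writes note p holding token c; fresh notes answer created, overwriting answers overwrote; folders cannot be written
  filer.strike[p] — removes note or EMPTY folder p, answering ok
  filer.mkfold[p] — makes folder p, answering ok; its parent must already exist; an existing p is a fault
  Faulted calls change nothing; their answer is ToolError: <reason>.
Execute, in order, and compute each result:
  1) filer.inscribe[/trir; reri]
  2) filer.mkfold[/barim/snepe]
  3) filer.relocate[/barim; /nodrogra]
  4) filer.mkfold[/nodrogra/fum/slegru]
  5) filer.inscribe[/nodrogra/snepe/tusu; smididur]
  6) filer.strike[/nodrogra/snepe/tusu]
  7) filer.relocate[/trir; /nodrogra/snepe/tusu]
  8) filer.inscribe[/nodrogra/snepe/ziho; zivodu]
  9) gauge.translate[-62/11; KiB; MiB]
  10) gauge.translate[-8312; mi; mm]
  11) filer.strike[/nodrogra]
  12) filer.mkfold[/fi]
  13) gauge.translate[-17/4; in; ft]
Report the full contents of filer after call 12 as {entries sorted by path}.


→ inscribe(p='/trir', c='reri')
← created
→ mkfold(p='/barim/snepe')
← ok
→ relocate(s='/barim', d='/nodrogra')
← ok
→ mkfold(p='/nodrogra/fum/slegru')
← ok
→ inscribe(p='/nodrogra/snepe/tusu', c='smididur')
← created
→ strike(p='/nodrogra/snepe/tusu')
← ok
→ relocate(s='/trir', d='/nodrogra/snepe/tusu')
← ok
→ inscribe(p='/nodrogra/snepe/ziho', c='zivodu')
← created
→ translate(v='-62/11', u_from='KiB', u_to='MiB')
← -31/5632
→ translate(v='-8312', u_from='mi', u_to='mm')
← -13376867328
→ strike(p='/nodrogra')
← ToolError: not empty
→ mkfold(p='/fi')
← ok
→ translate(v='-17/4', u_from='in', u_to='ft')
← -17/48

Answer: {fi/, nodrogra/, nodrogra/fum/, nodrogra/fum/slegru/, nodrogra/snepe/, nodrogra/snepe/tusu=reri, nodrogra/snepe/ziho=zivodu}


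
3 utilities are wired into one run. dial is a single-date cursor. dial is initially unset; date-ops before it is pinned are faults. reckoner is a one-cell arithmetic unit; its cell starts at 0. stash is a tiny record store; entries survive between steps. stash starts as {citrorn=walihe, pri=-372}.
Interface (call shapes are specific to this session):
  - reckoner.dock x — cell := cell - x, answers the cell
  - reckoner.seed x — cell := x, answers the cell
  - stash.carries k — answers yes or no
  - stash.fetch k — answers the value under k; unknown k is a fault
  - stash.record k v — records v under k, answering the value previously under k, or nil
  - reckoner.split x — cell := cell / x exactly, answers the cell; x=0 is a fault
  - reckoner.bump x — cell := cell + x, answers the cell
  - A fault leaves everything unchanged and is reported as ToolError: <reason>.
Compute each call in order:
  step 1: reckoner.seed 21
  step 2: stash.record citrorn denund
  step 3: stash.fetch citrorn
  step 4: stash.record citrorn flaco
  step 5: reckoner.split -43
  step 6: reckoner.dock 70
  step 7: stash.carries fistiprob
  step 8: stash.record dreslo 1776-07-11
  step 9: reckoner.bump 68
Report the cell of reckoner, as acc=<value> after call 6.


I invoke reckoner.seed(x=21), and observe 21.
I use stash.record(k=citrorn, v=denund), yielding walihe.
I invoke stash.fetch(k=citrorn): denund.
Invoking stash.record(k=citrorn, v=flaco), and see denund.
Calling reckoner.split(x=-43): -21/43.
Invoking reckoner.dock(x=70), → -3031/43.
Using stash.carries(k=fistiprob), yielding no.
I use stash.record(k=dreslo, v=1776-07-11), → nil.
I call reckoner.bump(x=68), and observe -107/43.

Answer: acc=-3031/43


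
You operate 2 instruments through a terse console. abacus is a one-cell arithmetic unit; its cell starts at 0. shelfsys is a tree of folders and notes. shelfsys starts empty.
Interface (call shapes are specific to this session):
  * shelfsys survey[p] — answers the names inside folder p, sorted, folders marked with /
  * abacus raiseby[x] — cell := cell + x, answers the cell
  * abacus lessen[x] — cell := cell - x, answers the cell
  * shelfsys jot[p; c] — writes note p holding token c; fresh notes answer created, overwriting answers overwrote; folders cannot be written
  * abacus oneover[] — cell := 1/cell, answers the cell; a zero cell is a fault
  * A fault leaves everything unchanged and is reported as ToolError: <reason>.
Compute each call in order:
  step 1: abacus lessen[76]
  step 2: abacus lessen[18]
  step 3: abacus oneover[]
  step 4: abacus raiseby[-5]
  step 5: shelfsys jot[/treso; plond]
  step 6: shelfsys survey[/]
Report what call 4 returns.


% abacus lessen x='76'
= -76
% abacus lessen x='18'
= -94
% abacus oneover
= -1/94
% abacus raiseby x='-5'
= -471/94
% shelfsys jot p='/treso' c='plond'
= created
% shelfsys survey p='/'
= [treso]

Answer: -471/94


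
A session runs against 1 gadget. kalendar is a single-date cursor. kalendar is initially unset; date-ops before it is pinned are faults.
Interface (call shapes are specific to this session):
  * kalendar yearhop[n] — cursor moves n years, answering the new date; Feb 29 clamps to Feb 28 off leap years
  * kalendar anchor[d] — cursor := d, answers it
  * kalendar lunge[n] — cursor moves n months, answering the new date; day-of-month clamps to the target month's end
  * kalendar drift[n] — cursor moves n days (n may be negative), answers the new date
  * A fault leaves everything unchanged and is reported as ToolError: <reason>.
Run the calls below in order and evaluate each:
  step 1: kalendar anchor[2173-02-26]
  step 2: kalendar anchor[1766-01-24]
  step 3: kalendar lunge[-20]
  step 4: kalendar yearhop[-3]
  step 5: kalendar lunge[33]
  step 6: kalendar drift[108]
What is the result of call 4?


Answer: 1761-05-24

Derivation:
-> kalendar anchor(d='2173-02-26')
<- 2173-02-26
-> kalendar anchor(d='1766-01-24')
<- 1766-01-24
-> kalendar lunge(n='-20')
<- 1764-05-24
-> kalendar yearhop(n='-3')
<- 1761-05-24
-> kalendar lunge(n='33')
<- 1764-02-24
-> kalendar drift(n='108')
<- 1764-06-11


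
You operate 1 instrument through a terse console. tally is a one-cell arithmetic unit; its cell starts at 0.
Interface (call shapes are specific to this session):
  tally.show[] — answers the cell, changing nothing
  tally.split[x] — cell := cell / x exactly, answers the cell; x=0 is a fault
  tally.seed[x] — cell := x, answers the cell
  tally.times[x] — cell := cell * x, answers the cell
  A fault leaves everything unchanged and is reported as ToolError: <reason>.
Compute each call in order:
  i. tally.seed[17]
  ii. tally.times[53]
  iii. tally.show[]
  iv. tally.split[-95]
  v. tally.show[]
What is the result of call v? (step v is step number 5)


[in] seed x: 17
:: 17
[in] times x: 53
:: 901
[in] show
:: 901
[in] split x: -95
:: -901/95
[in] show
:: -901/95

Answer: -901/95


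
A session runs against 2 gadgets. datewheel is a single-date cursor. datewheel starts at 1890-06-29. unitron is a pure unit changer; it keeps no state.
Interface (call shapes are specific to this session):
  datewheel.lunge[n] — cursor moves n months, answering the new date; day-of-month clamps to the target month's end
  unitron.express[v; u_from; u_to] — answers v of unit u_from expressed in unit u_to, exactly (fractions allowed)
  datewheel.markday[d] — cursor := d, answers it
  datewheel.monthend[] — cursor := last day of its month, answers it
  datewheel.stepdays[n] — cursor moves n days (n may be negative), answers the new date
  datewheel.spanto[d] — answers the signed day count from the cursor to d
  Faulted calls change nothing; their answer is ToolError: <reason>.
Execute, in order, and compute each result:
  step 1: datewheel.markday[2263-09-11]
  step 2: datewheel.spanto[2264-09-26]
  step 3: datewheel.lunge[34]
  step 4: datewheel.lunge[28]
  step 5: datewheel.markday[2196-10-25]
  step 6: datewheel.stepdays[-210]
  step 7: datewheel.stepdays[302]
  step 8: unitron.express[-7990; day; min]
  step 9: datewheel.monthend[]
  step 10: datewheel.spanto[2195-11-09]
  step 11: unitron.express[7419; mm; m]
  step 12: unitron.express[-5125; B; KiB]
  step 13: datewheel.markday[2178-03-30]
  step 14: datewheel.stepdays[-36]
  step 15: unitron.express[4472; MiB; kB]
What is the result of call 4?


Answer: 2268-11-11

Derivation:
Invoking datewheel.markday(2263-09-11), and see 2263-09-11.
Invoking datewheel.spanto(2264-09-26), — result: 381.
Calling datewheel.lunge(34): 2266-07-11.
I use datewheel.lunge(28): 2268-11-11.
I invoke datewheel.markday(2196-10-25), — result: 2196-10-25.
I call datewheel.stepdays(-210), and get 2196-03-29.
I run datewheel.stepdays(302): 2197-01-25.
I run unitron.express(-7990, day, min): -11505600.
Calling datewheel.monthend, and observe 2197-01-31.
Next I call datewheel.spanto(2195-11-09), and observe -449.
I try unitron.express(7419, mm, m), giving 7419/1000.
Then unitron.express(-5125, B, KiB), and get -5125/1024.
Next I call datewheel.markday(2178-03-30), yielding 2178-03-30.
Calling datewheel.stepdays(-36), — result: 2178-02-22.
Then unitron.express(4472, MiB, kB), giving 586153984/125.


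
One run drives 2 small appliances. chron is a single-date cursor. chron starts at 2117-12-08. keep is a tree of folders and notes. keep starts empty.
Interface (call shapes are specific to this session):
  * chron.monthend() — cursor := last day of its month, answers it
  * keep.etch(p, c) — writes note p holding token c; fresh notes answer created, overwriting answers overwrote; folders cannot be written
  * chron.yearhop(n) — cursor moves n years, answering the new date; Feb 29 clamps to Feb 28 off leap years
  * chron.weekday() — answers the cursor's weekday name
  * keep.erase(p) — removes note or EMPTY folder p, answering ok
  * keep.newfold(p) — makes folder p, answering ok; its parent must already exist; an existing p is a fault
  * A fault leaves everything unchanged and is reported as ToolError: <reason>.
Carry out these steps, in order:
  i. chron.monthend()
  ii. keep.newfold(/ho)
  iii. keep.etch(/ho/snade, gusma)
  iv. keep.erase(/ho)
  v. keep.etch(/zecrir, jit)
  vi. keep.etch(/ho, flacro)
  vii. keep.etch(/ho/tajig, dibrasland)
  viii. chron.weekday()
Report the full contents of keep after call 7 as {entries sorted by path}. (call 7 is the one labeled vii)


Answer: {ho/, ho/snade=gusma, ho/tajig=dibrasland, zecrir=jit}

Derivation:
I call chron.monthend(), yielding 2117-12-31.
Invoking keep.newfold on p→/ho, and get ok.
Next I call keep.etch on p→/ho/snade, c→gusma, and get created.
I invoke keep.erase on p→/ho, — result: ToolError: not empty.
Using keep.etch on p→/zecrir, c→jit, giving created.
Using keep.etch on p→/ho, c→flacro, and observe ToolError: is a directory.
I try keep.etch on p→/ho/tajig, c→dibrasland, yielding created.
I invoke chron.weekday(), and get Friday.


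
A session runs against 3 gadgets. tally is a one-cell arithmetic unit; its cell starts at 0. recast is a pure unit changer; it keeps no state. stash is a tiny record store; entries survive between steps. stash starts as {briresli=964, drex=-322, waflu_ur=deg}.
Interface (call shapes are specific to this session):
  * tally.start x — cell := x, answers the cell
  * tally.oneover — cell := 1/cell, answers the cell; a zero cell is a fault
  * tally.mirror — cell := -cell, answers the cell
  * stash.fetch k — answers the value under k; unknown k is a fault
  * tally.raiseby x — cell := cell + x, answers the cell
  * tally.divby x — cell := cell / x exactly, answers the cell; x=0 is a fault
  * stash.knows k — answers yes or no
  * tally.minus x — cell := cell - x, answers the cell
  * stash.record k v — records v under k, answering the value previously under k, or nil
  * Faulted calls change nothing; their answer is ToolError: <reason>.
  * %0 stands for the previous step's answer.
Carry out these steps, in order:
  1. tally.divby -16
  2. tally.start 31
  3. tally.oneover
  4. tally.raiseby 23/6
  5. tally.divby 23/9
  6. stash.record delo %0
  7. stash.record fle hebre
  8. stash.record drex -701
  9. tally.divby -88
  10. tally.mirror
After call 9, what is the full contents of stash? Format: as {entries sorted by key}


# tally.divby(x=-16) ~> 0
# tally.start(x=31) ~> 31
# tally.oneover() ~> 1/31
# tally.raiseby(x=23/6) ~> 719/186
# tally.divby(x=23/9) ~> 2157/1426
# stash.record(k=delo, v=%0) ~> nil
# stash.record(k=fle, v=hebre) ~> nil
# stash.record(k=drex, v=-701) ~> -322
# tally.divby(x=-88) ~> -2157/125488
# tally.mirror() ~> 2157/125488

Answer: {briresli=964, delo=2157/1426, drex=-701, fle=hebre, waflu_ur=deg}


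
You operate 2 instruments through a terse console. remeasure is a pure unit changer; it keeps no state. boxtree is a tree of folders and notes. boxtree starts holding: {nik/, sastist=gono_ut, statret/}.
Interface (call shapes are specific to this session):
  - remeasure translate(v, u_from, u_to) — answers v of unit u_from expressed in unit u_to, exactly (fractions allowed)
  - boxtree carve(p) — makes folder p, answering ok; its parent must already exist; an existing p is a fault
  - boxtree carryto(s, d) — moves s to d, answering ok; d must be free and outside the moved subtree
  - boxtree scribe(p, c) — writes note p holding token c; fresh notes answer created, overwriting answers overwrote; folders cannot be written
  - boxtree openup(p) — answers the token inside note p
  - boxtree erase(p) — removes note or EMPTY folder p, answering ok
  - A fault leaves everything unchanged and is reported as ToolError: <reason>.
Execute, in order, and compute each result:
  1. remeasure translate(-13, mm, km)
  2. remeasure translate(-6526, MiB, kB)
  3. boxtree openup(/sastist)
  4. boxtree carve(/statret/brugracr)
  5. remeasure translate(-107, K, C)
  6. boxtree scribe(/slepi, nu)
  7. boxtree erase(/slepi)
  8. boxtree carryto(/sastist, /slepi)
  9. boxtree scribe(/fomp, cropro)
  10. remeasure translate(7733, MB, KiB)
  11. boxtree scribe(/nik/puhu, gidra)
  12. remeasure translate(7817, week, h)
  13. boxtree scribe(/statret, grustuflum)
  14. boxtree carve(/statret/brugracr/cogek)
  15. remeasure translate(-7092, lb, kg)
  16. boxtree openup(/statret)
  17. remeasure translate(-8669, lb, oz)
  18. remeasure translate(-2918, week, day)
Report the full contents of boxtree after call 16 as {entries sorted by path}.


Answer: {fomp=cropro, nik/, nik/puhu=gidra, slepi=gono_ut, statret/, statret/brugracr/, statret/brugracr/cogek/}

Derivation:
I try remeasure translate using v='-13', u_from='mm', u_to='km': -13/1000000.
I run remeasure translate using v='-6526', u_from='MiB', u_to='kB', which returns -855375872/125.
I try boxtree openup using p='/sastist', giving gono_ut.
Then boxtree carve using p='/statret/brugracr', giving ok.
I run remeasure translate using v='-107', u_from='K', u_to='C', → -7603/20.
Then boxtree scribe using p='/slepi', c='nu', and get created.
Using boxtree erase using p='/slepi', giving ok.
I use boxtree carryto using s='/sastist', d='/slepi', and get ok.
Next I call boxtree scribe using p='/fomp', c='cropro', yielding created.
I invoke remeasure translate using v='7733', u_from='MB', u_to='KiB', — result: 120828125/16.
I try boxtree scribe using p='/nik/puhu', c='gidra', which returns created.
Using remeasure translate using v='7817', u_from='week', u_to='h', — result: 1313256.
Next I call boxtree scribe using p='/statret', c='grustuflum', and observe ToolError: is a directory.
Next I call boxtree carve using p='/statret/brugracr/cogek', yielding ok.
I call remeasure translate using v='-7092', u_from='lb', u_to='kg', and get -80421927201/25000000.
I invoke boxtree openup using p='/statret', giving ToolError: is a directory.
Now I run remeasure translate using v='-8669', u_from='lb', u_to='oz': -138704.
Now I run remeasure translate using v='-2918', u_from='week', u_to='day', and observe -20426.


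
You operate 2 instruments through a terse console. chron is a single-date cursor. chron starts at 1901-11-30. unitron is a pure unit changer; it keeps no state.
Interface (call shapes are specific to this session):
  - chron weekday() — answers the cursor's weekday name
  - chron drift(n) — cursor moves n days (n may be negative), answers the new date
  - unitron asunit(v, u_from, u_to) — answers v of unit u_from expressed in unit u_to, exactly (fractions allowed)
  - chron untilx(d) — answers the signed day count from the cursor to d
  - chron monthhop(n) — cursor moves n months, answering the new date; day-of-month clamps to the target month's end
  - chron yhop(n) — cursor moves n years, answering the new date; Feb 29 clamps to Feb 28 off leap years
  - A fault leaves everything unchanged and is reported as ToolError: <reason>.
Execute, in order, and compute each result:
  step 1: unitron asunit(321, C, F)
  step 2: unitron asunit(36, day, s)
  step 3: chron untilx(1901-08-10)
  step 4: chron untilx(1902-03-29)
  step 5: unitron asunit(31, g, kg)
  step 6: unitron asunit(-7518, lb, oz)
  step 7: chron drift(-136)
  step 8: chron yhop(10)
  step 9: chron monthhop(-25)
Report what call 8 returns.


→ unitron asunit(321, C, F)
← 3049/5
→ unitron asunit(36, day, s)
← 3110400
→ chron untilx(1901-08-10)
← -112
→ chron untilx(1902-03-29)
← 119
→ unitron asunit(31, g, kg)
← 31/1000
→ unitron asunit(-7518, lb, oz)
← -120288
→ chron drift(-136)
← 1901-07-17
→ chron yhop(10)
← 1911-07-17
→ chron monthhop(-25)
← 1909-06-17

Answer: 1911-07-17


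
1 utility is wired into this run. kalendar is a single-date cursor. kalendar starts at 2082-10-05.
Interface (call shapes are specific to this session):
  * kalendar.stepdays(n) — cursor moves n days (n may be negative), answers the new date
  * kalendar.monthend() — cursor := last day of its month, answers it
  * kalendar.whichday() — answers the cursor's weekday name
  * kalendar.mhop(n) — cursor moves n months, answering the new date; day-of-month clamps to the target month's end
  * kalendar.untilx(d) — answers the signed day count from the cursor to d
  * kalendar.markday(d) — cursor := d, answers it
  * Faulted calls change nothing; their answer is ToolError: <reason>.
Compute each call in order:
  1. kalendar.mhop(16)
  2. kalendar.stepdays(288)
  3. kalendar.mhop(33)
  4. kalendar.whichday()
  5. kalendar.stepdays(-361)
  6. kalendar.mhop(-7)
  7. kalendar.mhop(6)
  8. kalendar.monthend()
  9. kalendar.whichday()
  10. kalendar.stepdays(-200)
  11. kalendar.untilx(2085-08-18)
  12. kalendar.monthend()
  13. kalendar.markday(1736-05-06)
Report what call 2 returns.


% mhop 16
:: 2084-02-05
% stepdays 288
:: 2084-11-19
% mhop 33
:: 2087-08-19
% whichday
:: Tuesday
% stepdays -361
:: 2086-08-23
% mhop -7
:: 2086-01-23
% mhop 6
:: 2086-07-23
% monthend
:: 2086-07-31
% whichday
:: Wednesday
% stepdays -200
:: 2086-01-12
% untilx 2085-08-18
:: -147
% monthend
:: 2086-01-31
% markday 1736-05-06
:: 1736-05-06

Answer: 2084-11-19
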